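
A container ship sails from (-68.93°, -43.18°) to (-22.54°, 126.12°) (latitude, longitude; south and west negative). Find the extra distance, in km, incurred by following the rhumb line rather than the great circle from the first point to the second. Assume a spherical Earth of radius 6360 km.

Great circle: cos σ = sin φ₁ sin φ₂ + cos φ₁ cos φ₂ cos Δλ,  σ = 1.5394 rad → d_gc = 9790.4 km
Rhumb line: Δψ = +1.2782, q = Δφ/Δψ = 0.6334, d_rh = R√(Δφ²+q²Δλ²) = 12970.0 km
Excess = 12970.0 − 9790.4 = 3179.6 ≈ 3180 km

3180 km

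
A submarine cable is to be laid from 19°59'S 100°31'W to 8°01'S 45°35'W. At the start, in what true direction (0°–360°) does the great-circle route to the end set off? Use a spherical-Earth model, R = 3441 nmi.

θ = atan2( sin Δλ·cos φ₂ ,  cos φ₁ sin φ₂ − sin φ₁ cos φ₂ cos Δλ )
  = atan2(+0.8105, +0.0634) = 85.53°

85.5°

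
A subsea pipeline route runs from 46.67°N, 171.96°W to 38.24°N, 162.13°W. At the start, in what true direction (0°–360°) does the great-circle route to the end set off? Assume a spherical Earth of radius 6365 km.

θ = atan2( sin Δλ·cos φ₂ ,  cos φ₁ sin φ₂ − sin φ₁ cos φ₂ cos Δλ )
  = atan2(+0.1341, -0.1382) = 135.87°

135.9°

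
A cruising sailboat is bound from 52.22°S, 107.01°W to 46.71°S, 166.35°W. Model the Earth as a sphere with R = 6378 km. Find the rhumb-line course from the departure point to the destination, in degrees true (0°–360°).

278.1°

Δψ = ln[tan(π/4+φ₂/2)/tan(π/4+φ₁/2)] = +0.1482
Δλ = -1.0357 rad (taken the short way round)
course = atan2(Δλ, Δψ) = 278.14°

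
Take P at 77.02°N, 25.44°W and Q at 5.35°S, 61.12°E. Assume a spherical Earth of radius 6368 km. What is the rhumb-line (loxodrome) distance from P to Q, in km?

11001 km

Δψ = ln[tan(π/4+φ₂/2)/tan(π/4+φ₁/2)] = -2.2672;  Δφ = -1.4376 rad,  Δλ = +1.5108 rad
q = Δφ/Δψ = 0.6341
d = R·√(Δφ² + q²Δλ²) = 6368·1.72757 = 11001 km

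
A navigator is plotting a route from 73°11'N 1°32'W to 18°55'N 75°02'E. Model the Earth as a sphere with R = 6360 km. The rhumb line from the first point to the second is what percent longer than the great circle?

Great circle: σ = 1.1876 rad → d_gc = Rσ = 7553.0 km
Rhumb: Δφ = -0.9471, Δλ = +1.3363, Δψ = -1.5755, q = Δφ/Δψ = 0.6012 → d_rh = R√(Δφ²+q²Δλ²) = 7898.9 km
Excess = (7898.9 − 7553.0) / 7553.0 = 345.9 / 7553.0 = 4.58% ≈ 4.6%

4.6%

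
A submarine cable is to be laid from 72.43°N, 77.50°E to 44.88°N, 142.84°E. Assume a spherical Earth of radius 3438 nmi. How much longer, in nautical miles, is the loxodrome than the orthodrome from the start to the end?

Great circle: cos σ = sin φ₁ sin φ₂ + cos φ₁ cos φ₂ cos Δλ,  σ = 0.7045 rad → d_gc = 2422.0 nmi
Rhumb line: Δψ = -0.9889, q = Δφ/Δψ = 0.4862, d_rh = R√(Δφ²+q²Δλ²) = 2523.3 nmi
Excess = 2523.3 − 2422.0 = 101.3 ≈ 101 nmi

101 nmi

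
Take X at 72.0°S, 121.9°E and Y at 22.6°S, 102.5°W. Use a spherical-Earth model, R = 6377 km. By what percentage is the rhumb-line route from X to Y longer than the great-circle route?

17.9%

Great circle: σ = 1.4084 rad → d_gc = Rσ = 8981.5 km
Rhumb: Δφ = +0.8622, Δλ = +2.3667, Δψ = +1.4376, q = Δφ/Δψ = 0.5997 → d_rh = R√(Δφ²+q²Δλ²) = 10590.3 km
Excess = (10590.3 − 8981.5) / 8981.5 = 1608.8 / 8981.5 = 17.91% ≈ 17.9%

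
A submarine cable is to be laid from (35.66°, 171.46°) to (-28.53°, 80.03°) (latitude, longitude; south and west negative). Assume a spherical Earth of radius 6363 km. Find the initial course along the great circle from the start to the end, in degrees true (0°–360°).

246.9°

N = sin Δλ·cos φ₂ = -0.8783;  D = cos φ₁ sin φ₂ − sin φ₁ cos φ₂ cos Δλ = -0.3753
initial course = atan2(N, D) = 246.86°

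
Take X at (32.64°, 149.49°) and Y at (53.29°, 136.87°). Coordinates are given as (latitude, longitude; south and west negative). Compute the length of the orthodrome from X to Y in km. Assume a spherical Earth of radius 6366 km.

Haversine: a = sin²(Δφ/2)+cos φ₁ cos φ₂ sin²(Δλ/2) = 0.03820;  σ = 2·atan2(√a,√(1−a))
σ = 22.543° → d = Rσ = 6366·0.39345 = 2505 km

2505 km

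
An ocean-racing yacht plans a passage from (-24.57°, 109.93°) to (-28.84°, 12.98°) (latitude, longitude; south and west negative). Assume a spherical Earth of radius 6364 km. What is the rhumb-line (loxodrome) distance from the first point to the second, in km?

Δψ = ln[tan(π/4+φ₂/2)/tan(π/4+φ₁/2)] = -0.0835;  Δφ = -0.0745 rad,  Δλ = -1.6921 rad
q = Δφ/Δψ = 0.8930
d = R·√(Δφ² + q²Δλ²) = 6364·1.51291 = 9628 km

9628 km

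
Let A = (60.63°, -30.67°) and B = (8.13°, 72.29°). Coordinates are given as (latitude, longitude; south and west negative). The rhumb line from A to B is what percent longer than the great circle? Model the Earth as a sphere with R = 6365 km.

6.2%

Great circle: σ = 1.5564 rad → d_gc = Rσ = 9906.7 km
Rhumb: Δφ = -0.9163, Δλ = +1.7970, Δψ = -1.1968, q = Δφ/Δψ = 0.7656 → d_rh = R√(Δφ²+q²Δλ²) = 10521.6 km
Excess = (10521.6 − 9906.7) / 9906.7 = 614.9 / 9906.7 = 6.21% ≈ 6.2%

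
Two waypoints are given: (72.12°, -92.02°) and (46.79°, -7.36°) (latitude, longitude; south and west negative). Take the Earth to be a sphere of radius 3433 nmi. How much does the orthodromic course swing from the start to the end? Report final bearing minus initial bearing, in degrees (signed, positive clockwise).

+77.6°

Initial bearing θ₁ = atan2(sin Δλ cos φ₂, cos φ₁ sin φ₂ − sin φ₁ cos φ₂ cos Δλ) = 76.54°
Final bearing θ₂ = (initial bearing from the destination back to the start) + 180° = 154.14°
Δθ = θ₂ − θ₁ = +77.6°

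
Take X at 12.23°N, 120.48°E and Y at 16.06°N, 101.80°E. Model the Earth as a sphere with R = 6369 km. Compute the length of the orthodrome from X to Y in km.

cos σ = sin φ₁ sin φ₂ + cos φ₁ cos φ₂ cos Δλ
      = sin(12.23°)sin(16.06°) + cos(12.23°)cos(16.06°)cos(-18.68°) = 0.9483
σ = 18.505° → d = Rσ = 6369·0.32298 = 2057 km

2057 km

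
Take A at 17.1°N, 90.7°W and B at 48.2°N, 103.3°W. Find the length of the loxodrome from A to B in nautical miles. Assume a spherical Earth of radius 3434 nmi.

1965 nmi

Δψ = ln[tan(π/4+φ₂/2)/tan(π/4+φ₁/2)] = +0.6597;  Δφ = +0.5428 rad,  Δλ = -0.2199 rad
q = Δφ/Δψ = 0.8228
d = R·√(Δφ² + q²Δλ²) = 3434·0.57216 = 1965 nmi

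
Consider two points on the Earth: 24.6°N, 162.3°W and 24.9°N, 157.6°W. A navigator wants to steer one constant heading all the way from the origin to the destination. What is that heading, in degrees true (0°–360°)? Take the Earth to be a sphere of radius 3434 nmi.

Meridional parts: M(φ₁)=+0.4432, M(φ₂)=+0.4490 → ΔM = +0.0058;  Δλ = +0.0820 rad
tan C = Δλ / ΔM = +14.2276 → C = 85.98°

86.0°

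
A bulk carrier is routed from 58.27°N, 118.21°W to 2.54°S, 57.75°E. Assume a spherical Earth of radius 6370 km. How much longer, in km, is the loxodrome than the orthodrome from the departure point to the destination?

3510 km

Great circle: cos σ = sin φ₁ sin φ₂ + cos φ₁ cos φ₂ cos Δλ,  σ = 2.1673 rad → d_gc = 13806.0 km
Rhumb line: Δψ = -1.3024, q = Δφ/Δψ = 0.8149, d_rh = R√(Δφ²+q²Δλ²) = 17315.8 km
Excess = 17315.8 − 13806.0 = 3509.8 ≈ 3510 km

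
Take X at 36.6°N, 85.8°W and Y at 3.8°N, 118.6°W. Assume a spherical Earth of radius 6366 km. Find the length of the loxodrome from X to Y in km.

4957 km

Rhumb course C = atan2(Δλ, Δψ) with Δψ = ln[tan(π/4+φ₂/2)/tan(π/4+φ₁/2)] = -0.6209, Δλ = -0.5725 → C = 222.68°
d = R·|Δφ| / |cos C| = 6366·0.57247 / 0.73520 = 4957 km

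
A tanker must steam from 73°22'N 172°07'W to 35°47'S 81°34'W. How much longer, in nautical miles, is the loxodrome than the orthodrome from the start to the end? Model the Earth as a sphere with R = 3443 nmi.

217 nmi

Great circle: cos σ = sin φ₁ sin φ₂ + cos φ₁ cos φ₂ cos Δλ,  σ = 2.1682 rad → d_gc = 7465.05 nmi
Rhumb line: Δψ = -2.5925, q = Δφ/Δψ = 0.7348, d_rh = R√(Δφ²+q²Δλ²) = 7681.64 nmi
Excess = 7681.64 − 7465.05 = 216.59 ≈ 217 nmi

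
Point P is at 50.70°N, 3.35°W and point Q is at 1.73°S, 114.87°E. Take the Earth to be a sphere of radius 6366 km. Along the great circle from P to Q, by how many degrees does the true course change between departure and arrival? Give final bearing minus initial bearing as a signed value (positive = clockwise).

+75.4°

At departure: θ₁ = atan2(sin Δλ cos φ₂, cos φ₁ sin φ₂ − sin φ₁ cos φ₂ cos Δλ) = 68.52°
At arrival: θ₂ = atan2(sin Δλ cos φ₁, −cos φ₂ sin φ₁ + sin φ₂ cos φ₁ cos Δλ) = 143.87°
Δθ = θ₂ − θ₁ = +75.4°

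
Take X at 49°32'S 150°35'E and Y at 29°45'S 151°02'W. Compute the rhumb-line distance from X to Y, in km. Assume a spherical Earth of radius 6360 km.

Δψ = ln[tan(π/4+φ₂/2)/tan(π/4+φ₁/2)] = +0.4538;  Δφ = +0.3453 rad,  Δλ = +1.0190 rad
q = Δφ/Δψ = 0.7609
d = R·√(Δφ² + q²Δλ²) = 6360·0.84873 = 5398 km

5398 km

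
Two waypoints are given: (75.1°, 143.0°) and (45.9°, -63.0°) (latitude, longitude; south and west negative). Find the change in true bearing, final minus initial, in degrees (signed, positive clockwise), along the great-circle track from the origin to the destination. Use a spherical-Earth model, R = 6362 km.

At departure: θ₁ = atan2(sin Δλ cos φ₂, cos φ₁ sin φ₂ − sin φ₁ cos φ₂ cos Δλ) = 21.14°
At arrival: θ₂ = atan2(sin Δλ cos φ₁, −cos φ₂ sin φ₁ + sin φ₂ cos φ₁ cos Δλ) = 172.34°
Δθ = θ₂ − θ₁ = +151.2°

+151.2°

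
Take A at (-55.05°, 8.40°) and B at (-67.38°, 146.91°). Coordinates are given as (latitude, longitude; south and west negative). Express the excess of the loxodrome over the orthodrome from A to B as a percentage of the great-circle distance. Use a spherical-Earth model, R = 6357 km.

Great circle: σ = 0.9378 rad → d_gc = Rσ = 5961.6 km
Rhumb: Δφ = -0.2152, Δλ = +2.4175, Δψ = -0.4537, q = Δφ/Δψ = 0.4743 → d_rh = R√(Δφ²+q²Δλ²) = 7416.9 km
Excess = (7416.9 − 5961.6) / 5961.6 = 1455.3 / 5961.6 = 24.41% ≈ 24.4%

24.4%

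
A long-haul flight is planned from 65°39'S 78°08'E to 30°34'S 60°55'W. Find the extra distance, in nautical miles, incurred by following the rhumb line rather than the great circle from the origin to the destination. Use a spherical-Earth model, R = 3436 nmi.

932 nmi

Great circle: cos σ = sin φ₁ sin φ₂ + cos φ₁ cos φ₂ cos Δλ,  σ = 1.3744 rad → d_gc = 4722.3 nmi
Rhumb line: Δψ = +0.9729, q = Δφ/Δψ = 0.6294, d_rh = R√(Δφ²+q²Δλ²) = 5654.4 nmi
Excess = 5654.4 − 4722.3 = 932.1 ≈ 932 nmi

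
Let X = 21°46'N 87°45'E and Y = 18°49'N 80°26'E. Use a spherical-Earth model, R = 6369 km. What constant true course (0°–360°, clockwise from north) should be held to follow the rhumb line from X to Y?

246.7°

Meridional parts: M(φ₁)=+0.3894, M(φ₂)=+0.3345 → ΔM = -0.0549;  Δλ = -0.1277 rad
tan C = Δλ / ΔM = +2.3260 → C = 246.74°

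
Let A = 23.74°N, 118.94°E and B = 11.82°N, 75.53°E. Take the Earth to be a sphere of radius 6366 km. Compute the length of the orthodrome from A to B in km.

Haversine: a = sin²(Δφ/2)+cos φ₁ cos φ₂ sin²(Δλ/2) = 0.13333;  σ = 2·atan2(√a,√(1−a))
σ = 42.832° → d = Rσ = 6366·0.74756 = 4759 km

4759 km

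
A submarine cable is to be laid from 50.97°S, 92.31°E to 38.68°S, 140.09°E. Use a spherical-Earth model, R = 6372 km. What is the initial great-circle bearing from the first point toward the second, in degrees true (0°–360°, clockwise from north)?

88.6°

θ = atan2( sin Δλ·cos φ₂ ,  cos φ₁ sin φ₂ − sin φ₁ cos φ₂ cos Δλ )
  = atan2(+0.5781, +0.0139) = 88.62°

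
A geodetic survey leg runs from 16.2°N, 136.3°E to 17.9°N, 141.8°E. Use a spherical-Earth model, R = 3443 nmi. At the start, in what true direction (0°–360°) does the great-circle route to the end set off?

71.3°

N = sin Δλ·cos φ₂ = +0.0912;  D = cos φ₁ sin φ₂ − sin φ₁ cos φ₂ cos Δλ = +0.0309
initial course = atan2(N, D) = 71.29°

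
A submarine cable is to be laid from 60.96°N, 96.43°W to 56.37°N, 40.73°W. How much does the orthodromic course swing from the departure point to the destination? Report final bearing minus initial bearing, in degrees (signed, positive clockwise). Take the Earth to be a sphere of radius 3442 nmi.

Initial bearing θ₁ = atan2(sin Δλ cos φ₂, cos φ₁ sin φ₂ − sin φ₁ cos φ₂ cos Δλ) = 73.99°
Final bearing θ₂ = (initial bearing from the destination back to the start) + 180° = 122.60°
Δθ = θ₂ − θ₁ = +48.6°

+48.6°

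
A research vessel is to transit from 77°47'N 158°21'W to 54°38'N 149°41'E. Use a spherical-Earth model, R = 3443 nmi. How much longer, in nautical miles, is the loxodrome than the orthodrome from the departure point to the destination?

51 nmi

Great circle: cos σ = sin φ₁ sin φ₂ + cos φ₁ cos φ₂ cos Δλ,  σ = 0.5106 rad → d_gc = 1757.9 nmi
Rhumb line: Δψ = -1.0916, q = Δφ/Δψ = 0.3701, d_rh = R√(Δφ²+q²Δλ²) = 1808.6 nmi
Excess = 1808.6 − 1757.9 = 50.7 ≈ 51 nmi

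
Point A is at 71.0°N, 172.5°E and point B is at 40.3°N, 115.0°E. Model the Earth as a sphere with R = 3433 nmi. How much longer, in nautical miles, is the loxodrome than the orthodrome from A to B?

Great circle: cos σ = sin φ₁ sin φ₂ + cos φ₁ cos φ₂ cos Δλ,  σ = 0.7303 rad → d_gc = 2507.2 nmi
Rhumb line: Δψ = -1.0180, q = Δφ/Δψ = 0.5264, d_rh = R√(Δφ²+q²Δλ²) = 2583.1 nmi
Excess = 2583.1 − 2507.2 = 75.9 ≈ 76 nmi

76 nmi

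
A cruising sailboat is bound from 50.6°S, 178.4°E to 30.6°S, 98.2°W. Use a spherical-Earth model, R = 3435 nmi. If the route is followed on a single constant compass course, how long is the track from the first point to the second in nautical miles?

Δψ = ln[tan(π/4+φ₂/2)/tan(π/4+φ₁/2)] = +0.4656;  Δφ = +0.3491 rad,  Δλ = +1.4556 rad
q = Δφ/Δψ = 0.7496
d = R·√(Δφ² + q²Δλ²) = 3435·1.14566 = 3935 nmi

3935 nmi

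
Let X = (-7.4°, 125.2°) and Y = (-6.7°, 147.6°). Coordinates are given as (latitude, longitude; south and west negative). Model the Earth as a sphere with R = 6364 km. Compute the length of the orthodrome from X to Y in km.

Haversine: a = sin²(Δφ/2)+cos φ₁ cos φ₂ sin²(Δλ/2) = 0.03719;  σ = 2·atan2(√a,√(1−a))
σ = 22.239° → d = Rσ = 6364·0.38815 = 2470 km

2470 km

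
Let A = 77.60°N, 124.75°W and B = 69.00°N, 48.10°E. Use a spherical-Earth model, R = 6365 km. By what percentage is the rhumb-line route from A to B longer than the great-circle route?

47.9%

Great circle: σ = 0.5819 rad → d_gc = Rσ = 3703.5 km
Rhumb: Δφ = -0.1501, Δλ = +3.0168, Δψ = -0.5342, q = Δφ/Δψ = 0.2810 → d_rh = R√(Δφ²+q²Δλ²) = 5479.3 km
Excess = (5479.3 − 3703.5) / 3703.5 = 1775.8 / 3703.5 = 47.949% ≈ 47.9%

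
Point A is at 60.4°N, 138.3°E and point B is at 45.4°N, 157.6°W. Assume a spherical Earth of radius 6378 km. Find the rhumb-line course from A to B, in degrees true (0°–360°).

111.5°

Meridional parts: M(φ₁)=+1.3310, M(φ₂)=+0.8913 → ΔM = -0.4397;  Δλ = +1.1188 rad
tan C = Δλ / ΔM = -2.5442 → C = 111.46°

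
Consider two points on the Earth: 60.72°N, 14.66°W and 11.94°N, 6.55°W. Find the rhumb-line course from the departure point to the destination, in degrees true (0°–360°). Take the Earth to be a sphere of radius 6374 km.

Meridional parts: M(φ₁)=+1.3424, M(φ₂)=+0.2099 → ΔM = -1.1325;  Δλ = +0.1415 rad
tan C = Δλ / ΔM = -0.1250 → C = 172.88°

172.9°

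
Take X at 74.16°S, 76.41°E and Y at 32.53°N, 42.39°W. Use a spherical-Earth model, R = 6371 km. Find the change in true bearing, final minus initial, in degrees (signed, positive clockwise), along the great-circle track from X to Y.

Initial bearing θ₁ = atan2(sin Δλ cos φ₂, cos φ₁ sin φ₂ − sin φ₁ cos φ₂ cos Δλ) = 251.73°
Final bearing θ₂ = (initial bearing from the destination back to the start) + 180° = 342.10°
Δθ = θ₂ − θ₁ = +90.4°

+90.4°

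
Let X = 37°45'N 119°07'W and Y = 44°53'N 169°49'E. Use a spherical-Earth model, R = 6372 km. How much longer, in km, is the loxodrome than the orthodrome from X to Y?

Great circle: cos σ = sin φ₁ sin φ₂ + cos φ₁ cos φ₂ cos Δλ,  σ = 0.9099 rad → d_gc = 5798.1 km
Rhumb line: Δψ = +0.1660, q = Δφ/Δψ = 0.7498, d_rh = R√(Δφ²+q²Δλ²) = 5979.2 km
Excess = 5979.2 − 5798.1 = 181.1 ≈ 181 km

181 km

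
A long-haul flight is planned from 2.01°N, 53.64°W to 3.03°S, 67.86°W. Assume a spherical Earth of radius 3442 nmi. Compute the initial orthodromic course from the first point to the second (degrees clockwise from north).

250.5°

θ = atan2( sin Δλ·cos φ₂ ,  cos φ₁ sin φ₂ − sin φ₁ cos φ₂ cos Δλ )
  = atan2(-0.2453, -0.0868) = 250.52°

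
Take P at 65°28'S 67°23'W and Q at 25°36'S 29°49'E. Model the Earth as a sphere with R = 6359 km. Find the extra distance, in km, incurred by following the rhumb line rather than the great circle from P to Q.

590 km

Great circle: cos σ = sin φ₁ sin φ₂ + cos φ₁ cos φ₂ cos Δλ,  σ = 1.2173 rad → d_gc = 7741.05 km
Rhumb line: Δψ = +1.0634, q = Δφ/Δψ = 0.6543, d_rh = R√(Δφ²+q²Δλ²) = 8330.58 km
Excess = 8330.58 − 7741.05 = 589.53 ≈ 590 km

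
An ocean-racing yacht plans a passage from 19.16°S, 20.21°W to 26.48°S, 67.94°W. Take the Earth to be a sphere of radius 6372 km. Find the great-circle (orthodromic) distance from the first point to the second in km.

cos σ = sin φ₁ sin φ₂ + cos φ₁ cos φ₂ cos Δλ
      = sin(-19.16°)sin(-26.48°) + cos(-19.16°)cos(-26.48°)cos(-47.73°) = 0.7151
σ = 44.353° → d = Rσ = 6372·0.77410 = 4933 km

4933 km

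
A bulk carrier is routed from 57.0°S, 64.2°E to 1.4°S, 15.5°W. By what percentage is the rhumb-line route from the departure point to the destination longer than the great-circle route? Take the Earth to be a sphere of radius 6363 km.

2.6%

Great circle: σ = 1.4527 rad → d_gc = Rσ = 9243.4 km
Rhumb: Δφ = +0.9704, Δλ = -1.3910, Δψ = +1.1922, q = Δφ/Δψ = 0.8139 → d_rh = R√(Δφ²+q²Δλ²) = 9488.3 km
Excess = (9488.3 − 9243.4) / 9243.4 = 244.9 / 9243.4 = 2.649% ≈ 2.6%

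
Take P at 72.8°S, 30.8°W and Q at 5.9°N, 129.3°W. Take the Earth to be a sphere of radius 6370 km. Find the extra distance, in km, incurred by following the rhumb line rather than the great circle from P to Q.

Great circle: cos σ = sin φ₁ sin φ₂ + cos φ₁ cos φ₂ cos Δλ,  σ = 1.7129 rad → d_gc = 10911.5 km
Rhumb line: Δψ = +1.9921, q = Δφ/Δψ = 0.6895, d_rh = R√(Δφ²+q²Δλ²) = 11557.4 km
Excess = 11557.4 − 10911.5 = 645.9 ≈ 646 km

646 km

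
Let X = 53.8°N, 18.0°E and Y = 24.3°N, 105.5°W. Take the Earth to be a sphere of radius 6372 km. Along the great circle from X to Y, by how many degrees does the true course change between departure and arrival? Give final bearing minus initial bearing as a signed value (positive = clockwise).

At departure: θ₁ = atan2(sin Δλ cos φ₂, cos φ₁ sin φ₂ − sin φ₁ cos φ₂ cos Δλ) = 310.49°
At arrival: θ₂ = atan2(sin Δλ cos φ₁, −cos φ₂ sin φ₁ + sin φ₂ cos φ₁ cos Δλ) = 209.52°
Δθ = θ₂ − θ₁ = -101.0°

-101.0°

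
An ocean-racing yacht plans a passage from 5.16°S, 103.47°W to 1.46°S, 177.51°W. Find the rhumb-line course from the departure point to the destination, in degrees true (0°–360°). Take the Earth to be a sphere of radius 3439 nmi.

272.9°

Meridional parts: M(φ₁)=-0.0902, M(φ₂)=-0.0255 → ΔM = +0.0647;  Δλ = -1.2922 rad
tan C = Δλ / ΔM = -19.9739 → C = 272.87°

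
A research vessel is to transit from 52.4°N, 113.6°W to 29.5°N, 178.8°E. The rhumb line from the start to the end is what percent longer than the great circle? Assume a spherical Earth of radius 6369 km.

2.8%

Great circle: σ = 0.9366 rad → d_gc = Rσ = 5965.4 km
Rhumb: Δφ = -0.3997, Δλ = -1.1798, Δψ = -0.5383, q = Δφ/Δψ = 0.7425 → d_rh = R√(Δφ²+q²Δλ²) = 6132.6 km
Excess = (6132.6 − 5965.4) / 5965.4 = 167.2 / 5965.4 = 2.80% ≈ 2.8%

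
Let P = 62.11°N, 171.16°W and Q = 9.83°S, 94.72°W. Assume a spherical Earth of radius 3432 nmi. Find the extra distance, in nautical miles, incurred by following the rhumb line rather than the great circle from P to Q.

Great circle: cos σ = sin φ₁ sin φ₂ + cos φ₁ cos φ₂ cos Δλ,  σ = 1.6136 rad → d_gc = 5538.0 nmi
Rhumb line: Δψ = -1.5655, q = Δφ/Δψ = 0.8020, d_rh = R√(Δφ²+q²Δλ²) = 5661.7 nmi
Excess = 5661.7 − 5538.0 = 123.7 ≈ 124 nmi

124 nmi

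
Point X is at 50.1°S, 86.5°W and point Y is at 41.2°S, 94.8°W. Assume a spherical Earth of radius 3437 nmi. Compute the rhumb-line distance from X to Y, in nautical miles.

Δψ = ln[tan(π/4+φ₂/2)/tan(π/4+φ₁/2)] = +0.2229;  Δφ = +0.1553 rad,  Δλ = -0.1449 rad
q = Δφ/Δψ = 0.6969
d = R·√(Δφ² + q²Δλ²) = 3437·0.18525 = 637 nmi

637 nmi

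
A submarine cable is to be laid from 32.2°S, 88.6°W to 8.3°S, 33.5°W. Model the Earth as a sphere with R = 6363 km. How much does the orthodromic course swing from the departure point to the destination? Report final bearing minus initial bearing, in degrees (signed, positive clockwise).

At departure: θ₁ = atan2(sin Δλ cos φ₂, cos φ₁ sin φ₂ − sin φ₁ cos φ₂ cos Δλ) = 77.53°
At arrival: θ₂ = atan2(sin Δλ cos φ₁, −cos φ₂ sin φ₁ + sin φ₂ cos φ₁ cos Δλ) = 56.61°
Δθ = θ₂ − θ₁ = -20.9°

-20.9°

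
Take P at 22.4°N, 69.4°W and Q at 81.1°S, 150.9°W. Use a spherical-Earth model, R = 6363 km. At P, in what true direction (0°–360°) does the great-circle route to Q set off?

N = sin Δλ·cos φ₂ = -0.1530;  D = cos φ₁ sin φ₂ − sin φ₁ cos φ₂ cos Δλ = -0.9221
initial course = atan2(N, D) = 189.42°

189.4°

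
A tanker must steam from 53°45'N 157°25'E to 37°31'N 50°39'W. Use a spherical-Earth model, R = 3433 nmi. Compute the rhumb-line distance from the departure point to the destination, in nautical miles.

6374 nmi

Rhumb course C = atan2(Δλ, Δψ) with Δψ = ln[tan(π/4+φ₂/2)/tan(π/4+φ₁/2)] = -0.4095, Δλ = +2.6517 → C = 98.78°
d = R·|Δφ| / |cos C| = 3433·0.28333 / 0.15260 = 6374 nmi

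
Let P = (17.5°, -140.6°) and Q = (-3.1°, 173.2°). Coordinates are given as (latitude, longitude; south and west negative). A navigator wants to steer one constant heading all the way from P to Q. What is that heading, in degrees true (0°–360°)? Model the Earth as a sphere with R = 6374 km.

245.7°

Δψ = ln[tan(π/4+φ₂/2)/tan(π/4+φ₁/2)] = -0.3644
Δλ = -0.8063 rad (taken the short way round)
course = atan2(Δλ, Δψ) = 245.68°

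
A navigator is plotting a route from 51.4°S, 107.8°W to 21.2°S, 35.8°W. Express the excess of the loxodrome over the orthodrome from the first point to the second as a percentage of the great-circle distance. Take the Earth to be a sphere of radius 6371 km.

Great circle: σ = 1.0901 rad → d_gc = Rσ = 6945.3 km
Rhumb: Δφ = +0.5271, Δλ = +1.2566, Δψ = +0.6705, q = Δφ/Δψ = 0.7861 → d_rh = R√(Δφ²+q²Δλ²) = 7133.4 km
Excess = (7133.4 − 6945.3) / 6945.3 = 188.1 / 6945.3 = 2.71% ≈ 2.7%

2.7%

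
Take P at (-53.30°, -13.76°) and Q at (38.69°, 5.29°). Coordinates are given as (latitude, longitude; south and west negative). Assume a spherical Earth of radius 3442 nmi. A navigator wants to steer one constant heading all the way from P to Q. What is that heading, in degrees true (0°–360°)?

Δψ = ln[tan(π/4+φ₂/2)/tan(π/4+φ₁/2)] = +1.8369
Δλ = +0.3325 rad (taken the short way round)
course = atan2(Δλ, Δψ) = 10.26°

10.3°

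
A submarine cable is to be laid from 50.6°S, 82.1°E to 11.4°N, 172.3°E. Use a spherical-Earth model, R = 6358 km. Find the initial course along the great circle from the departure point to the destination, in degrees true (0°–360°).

N = sin Δλ·cos φ₂ = +0.9803;  D = cos φ₁ sin φ₂ − sin φ₁ cos φ₂ cos Δλ = +0.1228
initial course = atan2(N, D) = 82.86°

82.9°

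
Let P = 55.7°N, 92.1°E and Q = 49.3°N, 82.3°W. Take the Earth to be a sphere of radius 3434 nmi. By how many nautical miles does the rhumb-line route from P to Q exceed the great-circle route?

1871 nmi

Great circle: cos σ = sin φ₁ sin φ₂ + cos φ₁ cos φ₂ cos Δλ,  σ = 1.3072 rad → d_gc = 4488.9 nmi
Rhumb line: Δψ = -0.1839, q = Δφ/Δψ = 0.6074, d_rh = R√(Δφ²+q²Δλ²) = 6360.1 nmi
Excess = 6360.1 − 4488.9 = 1871.2 ≈ 1871 nmi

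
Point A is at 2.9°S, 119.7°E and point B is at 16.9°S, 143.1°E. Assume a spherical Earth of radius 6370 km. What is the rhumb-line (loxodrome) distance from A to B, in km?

2993 km

Rhumb course C = atan2(Δλ, Δψ) with Δψ = ln[tan(π/4+φ₂/2)/tan(π/4+φ₁/2)] = -0.2487, Δλ = +0.4084 → C = 121.34°
d = R·|Δφ| / |cos C| = 6370·0.24435 / 0.52010 = 2993 km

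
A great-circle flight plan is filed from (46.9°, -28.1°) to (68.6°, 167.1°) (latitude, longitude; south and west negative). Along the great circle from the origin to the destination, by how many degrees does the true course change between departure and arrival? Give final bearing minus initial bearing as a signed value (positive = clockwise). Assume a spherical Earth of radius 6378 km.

At departure: θ₁ = atan2(sin Δλ cos φ₂, cos φ₁ sin φ₂ − sin φ₁ cos φ₂ cos Δλ) = 353.89°
At arrival: θ₂ = atan2(sin Δλ cos φ₁, −cos φ₂ sin φ₁ + sin φ₂ cos φ₁ cos Δλ) = 191.50°
Δθ = θ₂ − θ₁ = -162.4°

-162.4°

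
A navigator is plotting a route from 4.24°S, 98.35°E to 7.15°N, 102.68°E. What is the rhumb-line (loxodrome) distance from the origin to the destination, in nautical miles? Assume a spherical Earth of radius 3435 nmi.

730 nmi

Δψ = ln[tan(π/4+φ₂/2)/tan(π/4+φ₁/2)] = +0.1992;  Δφ = +0.1988 rad,  Δλ = +0.0756 rad
q = Δφ/Δψ = 0.9980
d = R·√(Δφ² + q²Δλ²) = 3435·0.21262 = 730 nmi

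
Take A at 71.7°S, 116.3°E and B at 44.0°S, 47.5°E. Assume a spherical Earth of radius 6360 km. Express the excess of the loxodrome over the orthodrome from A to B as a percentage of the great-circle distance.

Great circle: σ = 0.7359 rad → d_gc = Rσ = 4680.5 km
Rhumb: Δφ = +0.4835, Δλ = -1.2008, Δψ = +0.9690, q = Δφ/Δψ = 0.4989 → d_rh = R√(Δφ²+q²Δλ²) = 4896.1 km
Excess = (4896.1 − 4680.5) / 4680.5 = 215.6 / 4680.5 = 4.61% ≈ 4.6%

4.6%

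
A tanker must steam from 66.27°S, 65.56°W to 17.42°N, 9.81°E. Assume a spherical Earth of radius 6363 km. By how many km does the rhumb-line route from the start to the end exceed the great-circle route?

Great circle: cos σ = sin φ₁ sin φ₂ + cos φ₁ cos φ₂ cos Δλ,  σ = 1.7488 rad → d_gc = 11127.7 km
Rhumb line: Δψ = +1.8690, q = Δφ/Δψ = 0.7815, d_rh = R√(Δφ²+q²Δλ²) = 11365.4 km
Excess = 11365.4 − 11127.7 = 237.7 ≈ 238 km

238 km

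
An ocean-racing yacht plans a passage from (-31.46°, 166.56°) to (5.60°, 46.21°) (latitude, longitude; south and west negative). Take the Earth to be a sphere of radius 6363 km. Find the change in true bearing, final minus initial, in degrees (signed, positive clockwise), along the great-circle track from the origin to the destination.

+44.7°

Initial bearing θ₁ = atan2(sin Δλ cos φ₂, cos φ₁ sin φ₂ − sin φ₁ cos φ₂ cos Δλ) = 258.21°
Final bearing θ₂ = (initial bearing from the destination back to the start) + 180° = 302.96°
Δθ = θ₂ − θ₁ = +44.7°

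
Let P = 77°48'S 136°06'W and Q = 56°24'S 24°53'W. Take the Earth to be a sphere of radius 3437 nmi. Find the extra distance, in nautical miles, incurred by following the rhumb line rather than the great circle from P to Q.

Great circle: cos σ = sin φ₁ sin φ₂ + cos φ₁ cos φ₂ cos Δλ,  σ = 0.6891 rad → d_gc = 2368.6 nmi
Rhumb line: Δψ = +1.0385, q = Δφ/Δψ = 0.3596, d_rh = R√(Δφ²+q²Δλ²) = 2721.2 nmi
Excess = 2721.2 − 2368.6 = 352.6 ≈ 353 nmi

353 nmi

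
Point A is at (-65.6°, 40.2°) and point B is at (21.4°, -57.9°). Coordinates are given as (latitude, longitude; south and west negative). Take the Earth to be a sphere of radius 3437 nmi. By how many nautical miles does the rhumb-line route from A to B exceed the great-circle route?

240 nmi

Great circle: cos σ = sin φ₁ sin φ₂ + cos φ₁ cos φ₂ cos Δλ,  σ = 1.9676 rad → d_gc = 6762.67 nmi
Rhumb line: Δψ = +1.9140, q = Δφ/Δψ = 0.7933, d_rh = R√(Δφ²+q²Δλ²) = 7002.24 nmi
Excess = 7002.24 − 6762.67 = 239.57 ≈ 240 nmi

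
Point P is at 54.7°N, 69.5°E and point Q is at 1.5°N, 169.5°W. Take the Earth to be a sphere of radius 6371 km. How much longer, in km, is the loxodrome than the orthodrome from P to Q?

845 km

Great circle: cos σ = sin φ₁ sin φ₂ + cos φ₁ cos φ₂ cos Δλ,  σ = 1.8506 rad → d_gc = 11790.1 km
Rhumb line: Δψ = -1.1190, q = Δφ/Δψ = 0.8298, d_rh = R√(Δφ²+q²Δλ²) = 12635.0 km
Excess = 12635.0 − 11790.1 = 844.9 ≈ 845 km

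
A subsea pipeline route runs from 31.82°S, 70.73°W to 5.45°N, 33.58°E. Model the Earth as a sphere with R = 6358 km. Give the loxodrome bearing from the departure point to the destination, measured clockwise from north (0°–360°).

Δψ = ln[tan(π/4+φ₂/2)/tan(π/4+φ₁/2)] = +0.6816
Δλ = +1.8206 rad (taken the short way round)
course = atan2(Δλ, Δψ) = 69.47°

69.5°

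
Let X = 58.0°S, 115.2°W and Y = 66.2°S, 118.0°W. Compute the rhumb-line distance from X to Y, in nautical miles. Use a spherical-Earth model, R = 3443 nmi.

Rhumb course C = atan2(Δλ, Δψ) with Δψ = ln[tan(π/4+φ₂/2)/tan(π/4+φ₁/2)] = -0.3080, Δλ = -0.0489 → C = 189.02°
d = R·|Δφ| / |cos C| = 3443·0.14312 / 0.98765 = 499 nmi

499 nmi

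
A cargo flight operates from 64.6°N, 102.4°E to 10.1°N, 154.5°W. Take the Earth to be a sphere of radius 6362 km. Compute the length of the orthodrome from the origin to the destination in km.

9594 km

Haversine: a = sin²(Δφ/2)+cos φ₁ cos φ₂ sin²(Δλ/2) = 0.46865;  σ = 2·atan2(√a,√(1−a))
σ = 86.405° → d = Rσ = 6362·1.50805 = 9594 km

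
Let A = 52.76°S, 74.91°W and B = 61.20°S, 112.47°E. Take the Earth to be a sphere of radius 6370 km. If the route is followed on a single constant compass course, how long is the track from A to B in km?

10446 km

Rhumb course C = atan2(Δλ, Δψ) with Δψ = ln[tan(π/4+φ₂/2)/tan(π/4+φ₁/2)] = -0.2717, Δλ = -3.0128 → C = 264.85°
d = R·|Δφ| / |cos C| = 6370·0.14731 / 0.08983 = 10446 km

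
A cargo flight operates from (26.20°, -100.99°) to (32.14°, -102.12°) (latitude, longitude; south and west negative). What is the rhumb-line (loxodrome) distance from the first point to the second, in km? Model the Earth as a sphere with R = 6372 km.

Δψ = ln[tan(π/4+φ₂/2)/tan(π/4+φ₁/2)] = +0.1188;  Δφ = +0.1037 rad,  Δλ = -0.0197 rad
q = Δφ/Δψ = 0.8725
d = R·√(Δφ² + q²Δλ²) = 6372·0.10509 = 670 km

670 km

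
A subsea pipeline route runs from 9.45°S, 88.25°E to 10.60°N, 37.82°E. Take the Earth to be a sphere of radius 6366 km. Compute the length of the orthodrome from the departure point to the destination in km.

cos σ = sin φ₁ sin φ₂ + cos φ₁ cos φ₂ cos Δλ
      = sin(-9.45°)sin(10.60°) + cos(-9.45°)cos(10.60°)cos(-50.43°) = 0.5875
σ = 54.024° → d = Rσ = 6366·0.94289 = 6002 km

6002 km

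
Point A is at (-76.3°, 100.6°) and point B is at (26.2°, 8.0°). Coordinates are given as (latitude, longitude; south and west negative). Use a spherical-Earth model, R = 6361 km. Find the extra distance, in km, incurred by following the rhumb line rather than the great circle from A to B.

Great circle: cos σ = sin φ₁ sin φ₂ + cos φ₁ cos φ₂ cos Δλ,  σ = 2.0248 rad → d_gc = 12879.9 km
Rhumb line: Δψ = +2.5933, q = Δφ/Δψ = 0.6898, d_rh = R√(Δφ²+q²Δλ²) = 13408.6 km
Excess = 13408.6 − 12879.9 = 528.7 ≈ 529 km

529 km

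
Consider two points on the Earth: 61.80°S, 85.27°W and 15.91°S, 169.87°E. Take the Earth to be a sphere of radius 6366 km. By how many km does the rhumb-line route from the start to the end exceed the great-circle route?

Great circle: cos σ = sin φ₁ sin φ₂ + cos φ₁ cos φ₂ cos Δλ,  σ = 1.4454 rad → d_gc = 9201.6 km
Rhumb line: Δψ = +1.1003, q = Δφ/Δψ = 0.7280, d_rh = R√(Δφ²+q²Δλ²) = 9895.8 km
Excess = 9895.8 − 9201.6 = 694.2 ≈ 694 km

694 km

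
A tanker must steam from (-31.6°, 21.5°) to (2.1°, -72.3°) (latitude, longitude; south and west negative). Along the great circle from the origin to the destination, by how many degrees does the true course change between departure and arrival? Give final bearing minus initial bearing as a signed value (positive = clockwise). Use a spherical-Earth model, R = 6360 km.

Initial bearing θ₁ = atan2(sin Δλ cos φ₂, cos φ₁ sin φ₂ − sin φ₁ cos φ₂ cos Δλ) = 269.80°
Final bearing θ₂ = (initial bearing from the destination back to the start) + 180° = 301.54°
Δθ = θ₂ − θ₁ = +31.7°

+31.7°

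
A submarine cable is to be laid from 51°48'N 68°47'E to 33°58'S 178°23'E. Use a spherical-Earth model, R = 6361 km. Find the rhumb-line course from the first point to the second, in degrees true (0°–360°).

131.5°

Meridional parts: M(φ₁)=+1.0605, M(φ₂)=-0.6310 → ΔM = -1.6915;  Δλ = +1.9129 rad
tan C = Δλ / ΔM = -1.1309 → C = 131.48°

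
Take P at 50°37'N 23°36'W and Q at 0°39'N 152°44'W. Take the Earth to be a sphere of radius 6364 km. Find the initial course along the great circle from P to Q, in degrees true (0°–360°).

N = sin Δλ·cos φ₂ = -0.7756;  D = cos φ₁ sin φ₂ − sin φ₁ cos φ₂ cos Δλ = +0.4950
initial course = atan2(N, D) = 302.54°

302.5°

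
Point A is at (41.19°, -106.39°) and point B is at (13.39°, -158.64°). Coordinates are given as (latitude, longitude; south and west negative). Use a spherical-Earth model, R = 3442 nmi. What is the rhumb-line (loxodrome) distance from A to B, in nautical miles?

3215 nmi

Δψ = ln[tan(π/4+φ₂/2)/tan(π/4+φ₁/2)] = -0.5544;  Δφ = -0.4852 rad,  Δλ = -0.9119 rad
q = Δφ/Δψ = 0.8752
d = R·√(Δφ² + q²Δλ²) = 3442·0.93401 = 3215 nmi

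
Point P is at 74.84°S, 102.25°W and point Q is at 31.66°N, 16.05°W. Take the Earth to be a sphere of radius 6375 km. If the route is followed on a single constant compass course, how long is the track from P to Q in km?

13691 km

Rhumb course C = atan2(Δλ, Δψ) with Δψ = ln[tan(π/4+φ₂/2)/tan(π/4+φ₁/2)] = +2.5999, Δλ = +1.5045 → C = 30.06°
d = R·|Δφ| / |cos C| = 6375·1.85878 / 0.86553 = 13691 km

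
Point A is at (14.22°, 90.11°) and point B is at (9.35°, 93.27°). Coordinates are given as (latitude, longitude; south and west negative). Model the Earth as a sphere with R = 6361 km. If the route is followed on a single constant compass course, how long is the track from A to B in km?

640 km

Rhumb course C = atan2(Δλ, Δψ) with Δψ = ln[tan(π/4+φ₂/2)/tan(π/4+φ₁/2)] = -0.0869, Δλ = +0.0552 → C = 147.59°
d = R·|Δφ| / |cos C| = 6361·0.08500 / 0.84419 = 640 km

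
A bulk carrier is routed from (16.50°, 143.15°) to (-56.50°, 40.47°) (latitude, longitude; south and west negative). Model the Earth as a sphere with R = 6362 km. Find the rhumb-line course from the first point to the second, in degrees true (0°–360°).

230.2°

Δψ = ln[tan(π/4+φ₂/2)/tan(π/4+φ₁/2)] = -1.4928
Δλ = -1.7921 rad (taken the short way round)
course = atan2(Δλ, Δψ) = 230.21°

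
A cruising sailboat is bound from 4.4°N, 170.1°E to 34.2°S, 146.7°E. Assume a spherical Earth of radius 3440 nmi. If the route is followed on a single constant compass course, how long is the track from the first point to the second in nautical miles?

2671 nmi

Δψ = ln[tan(π/4+φ₂/2)/tan(π/4+φ₁/2)] = -0.7127;  Δφ = -0.6737 rad,  Δλ = -0.4084 rad
q = Δφ/Δψ = 0.9452
d = R·√(Δφ² + q²Δλ²) = 3440·0.77646 = 2671 nmi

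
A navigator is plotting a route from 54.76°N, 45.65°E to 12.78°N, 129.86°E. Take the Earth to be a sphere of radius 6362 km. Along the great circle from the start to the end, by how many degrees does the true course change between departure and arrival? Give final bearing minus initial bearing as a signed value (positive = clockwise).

Initial bearing θ₁ = atan2(sin Δλ cos φ₂, cos φ₁ sin φ₂ − sin φ₁ cos φ₂ cos Δλ) = 87.21°
Final bearing θ₂ = (initial bearing from the destination back to the start) + 180° = 143.77°
Δθ = θ₂ − θ₁ = +56.6°

+56.6°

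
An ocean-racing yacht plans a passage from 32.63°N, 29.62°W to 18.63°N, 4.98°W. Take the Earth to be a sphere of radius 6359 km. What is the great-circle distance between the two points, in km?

2902 km

cos σ = sin φ₁ sin φ₂ + cos φ₁ cos φ₂ cos Δλ
      = sin(32.63°)sin(18.63°) + cos(32.63°)cos(18.63°)cos(24.64°) = 0.8976
σ = 26.152° → d = Rσ = 6359·0.45643 = 2902 km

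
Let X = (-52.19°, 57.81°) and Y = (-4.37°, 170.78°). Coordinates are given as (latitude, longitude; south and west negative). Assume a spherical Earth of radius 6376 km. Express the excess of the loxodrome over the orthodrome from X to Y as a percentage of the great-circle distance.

5.8%

Great circle: σ = 1.7501 rad → d_gc = Rσ = 11158.6 km
Rhumb: Δφ = +0.8346, Δλ = +1.9717, Δψ = +0.9952, q = Δφ/Δψ = 0.8386 → d_rh = R√(Δφ²+q²Δλ²) = 11809.8 km
Excess = (11809.8 − 11158.6) / 11158.6 = 651.2 / 11158.6 = 5.84% ≈ 5.8%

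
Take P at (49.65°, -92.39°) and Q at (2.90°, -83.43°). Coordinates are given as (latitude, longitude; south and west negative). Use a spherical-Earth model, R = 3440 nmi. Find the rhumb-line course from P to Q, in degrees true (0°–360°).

Meridional parts: M(φ₁)=+1.0012, M(φ₂)=+0.0506 → ΔM = -0.9506;  Δλ = +0.1564 rad
tan C = Δλ / ΔM = -0.1645 → C = 170.66°

170.7°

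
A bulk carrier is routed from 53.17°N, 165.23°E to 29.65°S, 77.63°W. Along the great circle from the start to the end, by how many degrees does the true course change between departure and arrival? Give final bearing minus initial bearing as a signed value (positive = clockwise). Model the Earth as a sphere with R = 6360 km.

Initial bearing θ₁ = atan2(sin Δλ cos φ₂, cos φ₁ sin φ₂ − sin φ₁ cos φ₂ cos Δλ) = 88.46°
Final bearing θ₂ = (initial bearing from the destination back to the start) + 180° = 136.41°
Δθ = θ₂ − θ₁ = +47.9°

+47.9°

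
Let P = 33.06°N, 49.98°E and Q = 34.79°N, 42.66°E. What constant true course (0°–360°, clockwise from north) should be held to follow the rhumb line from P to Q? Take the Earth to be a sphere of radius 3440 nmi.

285.9°

Δψ = ln[tan(π/4+φ₂/2)/tan(π/4+φ₁/2)] = +0.0364
Δλ = -0.1278 rad (taken the short way round)
course = atan2(Δλ, Δψ) = 285.90°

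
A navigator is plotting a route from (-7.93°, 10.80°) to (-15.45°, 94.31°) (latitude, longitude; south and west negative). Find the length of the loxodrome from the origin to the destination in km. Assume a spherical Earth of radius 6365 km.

Rhumb course C = atan2(Δλ, Δψ) with Δψ = ln[tan(π/4+φ₂/2)/tan(π/4+φ₁/2)] = -0.1341, Δλ = +1.4575 → C = 95.26°
d = R·|Δφ| / |cos C| = 6365·0.13125 / 0.09164 = 9116 km

9116 km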